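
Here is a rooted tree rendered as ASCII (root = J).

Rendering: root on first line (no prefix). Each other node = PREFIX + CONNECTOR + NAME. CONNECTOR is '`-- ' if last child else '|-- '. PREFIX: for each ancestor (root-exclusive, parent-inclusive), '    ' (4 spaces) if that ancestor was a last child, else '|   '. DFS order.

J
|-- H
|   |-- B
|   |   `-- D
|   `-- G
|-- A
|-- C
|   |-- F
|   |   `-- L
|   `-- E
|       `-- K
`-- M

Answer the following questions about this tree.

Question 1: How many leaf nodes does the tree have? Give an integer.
Answer: 6

Derivation:
Leaves (nodes with no children): A, D, G, K, L, M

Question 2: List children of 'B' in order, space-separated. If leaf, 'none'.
Answer: D

Derivation:
Node B's children (from adjacency): D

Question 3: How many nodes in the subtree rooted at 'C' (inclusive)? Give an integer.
Answer: 5

Derivation:
Subtree rooted at C contains: C, E, F, K, L
Count = 5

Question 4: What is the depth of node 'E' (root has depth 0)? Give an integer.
Path from root to E: J -> C -> E
Depth = number of edges = 2

Answer: 2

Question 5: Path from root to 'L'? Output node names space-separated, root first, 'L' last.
Answer: J C F L

Derivation:
Walk down from root: J -> C -> F -> L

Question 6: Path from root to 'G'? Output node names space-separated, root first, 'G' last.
Walk down from root: J -> H -> G

Answer: J H G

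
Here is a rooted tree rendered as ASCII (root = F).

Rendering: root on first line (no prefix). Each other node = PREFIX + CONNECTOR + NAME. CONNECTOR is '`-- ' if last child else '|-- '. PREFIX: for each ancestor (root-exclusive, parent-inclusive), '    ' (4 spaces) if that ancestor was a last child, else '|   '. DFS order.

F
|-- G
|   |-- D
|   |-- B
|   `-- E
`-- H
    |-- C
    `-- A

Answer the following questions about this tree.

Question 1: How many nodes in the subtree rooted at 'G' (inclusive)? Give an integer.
Subtree rooted at G contains: B, D, E, G
Count = 4

Answer: 4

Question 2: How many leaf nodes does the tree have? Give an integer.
Leaves (nodes with no children): A, B, C, D, E

Answer: 5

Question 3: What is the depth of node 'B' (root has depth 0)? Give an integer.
Answer: 2

Derivation:
Path from root to B: F -> G -> B
Depth = number of edges = 2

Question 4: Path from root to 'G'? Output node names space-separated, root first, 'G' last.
Answer: F G

Derivation:
Walk down from root: F -> G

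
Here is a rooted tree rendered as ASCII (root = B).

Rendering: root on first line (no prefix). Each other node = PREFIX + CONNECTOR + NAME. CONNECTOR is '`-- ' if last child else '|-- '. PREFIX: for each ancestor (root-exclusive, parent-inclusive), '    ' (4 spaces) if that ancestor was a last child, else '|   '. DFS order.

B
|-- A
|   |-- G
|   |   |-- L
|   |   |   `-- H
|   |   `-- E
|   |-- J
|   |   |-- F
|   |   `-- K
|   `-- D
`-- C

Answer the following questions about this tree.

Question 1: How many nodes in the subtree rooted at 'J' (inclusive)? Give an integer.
Answer: 3

Derivation:
Subtree rooted at J contains: F, J, K
Count = 3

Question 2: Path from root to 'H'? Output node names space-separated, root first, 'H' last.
Answer: B A G L H

Derivation:
Walk down from root: B -> A -> G -> L -> H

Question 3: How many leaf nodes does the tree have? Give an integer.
Leaves (nodes with no children): C, D, E, F, H, K

Answer: 6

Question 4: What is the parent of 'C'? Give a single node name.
Answer: B

Derivation:
Scan adjacency: C appears as child of B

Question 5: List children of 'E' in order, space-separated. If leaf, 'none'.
Answer: none

Derivation:
Node E's children (from adjacency): (leaf)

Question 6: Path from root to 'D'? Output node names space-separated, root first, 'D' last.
Answer: B A D

Derivation:
Walk down from root: B -> A -> D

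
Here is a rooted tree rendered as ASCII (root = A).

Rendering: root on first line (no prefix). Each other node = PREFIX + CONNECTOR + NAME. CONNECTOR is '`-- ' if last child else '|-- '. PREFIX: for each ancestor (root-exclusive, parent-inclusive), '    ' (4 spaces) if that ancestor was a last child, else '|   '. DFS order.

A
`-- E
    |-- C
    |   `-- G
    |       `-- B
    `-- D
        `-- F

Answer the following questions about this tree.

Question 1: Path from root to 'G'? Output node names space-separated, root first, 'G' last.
Answer: A E C G

Derivation:
Walk down from root: A -> E -> C -> G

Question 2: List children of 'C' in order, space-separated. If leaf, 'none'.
Node C's children (from adjacency): G

Answer: G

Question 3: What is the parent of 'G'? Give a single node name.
Answer: C

Derivation:
Scan adjacency: G appears as child of C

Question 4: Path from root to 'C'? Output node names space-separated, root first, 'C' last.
Answer: A E C

Derivation:
Walk down from root: A -> E -> C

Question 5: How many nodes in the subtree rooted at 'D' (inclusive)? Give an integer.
Answer: 2

Derivation:
Subtree rooted at D contains: D, F
Count = 2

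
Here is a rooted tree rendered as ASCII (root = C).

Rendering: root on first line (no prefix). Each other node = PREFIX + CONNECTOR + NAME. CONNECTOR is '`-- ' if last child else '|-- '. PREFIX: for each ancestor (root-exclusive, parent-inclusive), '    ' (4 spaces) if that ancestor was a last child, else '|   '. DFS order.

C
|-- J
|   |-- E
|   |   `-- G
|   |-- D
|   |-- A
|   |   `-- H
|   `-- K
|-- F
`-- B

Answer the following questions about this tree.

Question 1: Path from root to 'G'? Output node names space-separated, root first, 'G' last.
Answer: C J E G

Derivation:
Walk down from root: C -> J -> E -> G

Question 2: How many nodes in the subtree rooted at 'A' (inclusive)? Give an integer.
Answer: 2

Derivation:
Subtree rooted at A contains: A, H
Count = 2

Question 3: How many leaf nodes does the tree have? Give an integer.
Answer: 6

Derivation:
Leaves (nodes with no children): B, D, F, G, H, K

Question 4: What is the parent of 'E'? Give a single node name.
Scan adjacency: E appears as child of J

Answer: J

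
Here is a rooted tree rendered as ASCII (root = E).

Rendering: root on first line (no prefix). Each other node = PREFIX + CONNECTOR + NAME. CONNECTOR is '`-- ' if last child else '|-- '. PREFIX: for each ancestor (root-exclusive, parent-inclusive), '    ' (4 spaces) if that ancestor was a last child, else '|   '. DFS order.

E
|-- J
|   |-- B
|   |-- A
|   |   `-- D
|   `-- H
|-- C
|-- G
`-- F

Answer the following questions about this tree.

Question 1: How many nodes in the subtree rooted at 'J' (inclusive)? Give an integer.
Answer: 5

Derivation:
Subtree rooted at J contains: A, B, D, H, J
Count = 5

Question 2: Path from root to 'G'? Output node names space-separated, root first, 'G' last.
Walk down from root: E -> G

Answer: E G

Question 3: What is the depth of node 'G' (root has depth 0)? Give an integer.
Answer: 1

Derivation:
Path from root to G: E -> G
Depth = number of edges = 1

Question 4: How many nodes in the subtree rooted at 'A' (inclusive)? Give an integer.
Answer: 2

Derivation:
Subtree rooted at A contains: A, D
Count = 2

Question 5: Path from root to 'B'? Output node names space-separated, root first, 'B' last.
Walk down from root: E -> J -> B

Answer: E J B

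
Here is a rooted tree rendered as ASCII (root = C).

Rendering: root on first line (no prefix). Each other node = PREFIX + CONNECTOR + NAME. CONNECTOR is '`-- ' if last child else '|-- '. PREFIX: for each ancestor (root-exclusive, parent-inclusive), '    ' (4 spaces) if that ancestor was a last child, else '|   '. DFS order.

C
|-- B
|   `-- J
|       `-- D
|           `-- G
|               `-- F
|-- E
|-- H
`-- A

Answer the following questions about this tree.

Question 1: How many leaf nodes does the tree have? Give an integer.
Leaves (nodes with no children): A, E, F, H

Answer: 4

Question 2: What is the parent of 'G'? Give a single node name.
Scan adjacency: G appears as child of D

Answer: D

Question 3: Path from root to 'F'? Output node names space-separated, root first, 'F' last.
Walk down from root: C -> B -> J -> D -> G -> F

Answer: C B J D G F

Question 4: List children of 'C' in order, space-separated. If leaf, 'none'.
Node C's children (from adjacency): B, E, H, A

Answer: B E H A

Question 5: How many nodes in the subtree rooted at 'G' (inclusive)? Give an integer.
Subtree rooted at G contains: F, G
Count = 2

Answer: 2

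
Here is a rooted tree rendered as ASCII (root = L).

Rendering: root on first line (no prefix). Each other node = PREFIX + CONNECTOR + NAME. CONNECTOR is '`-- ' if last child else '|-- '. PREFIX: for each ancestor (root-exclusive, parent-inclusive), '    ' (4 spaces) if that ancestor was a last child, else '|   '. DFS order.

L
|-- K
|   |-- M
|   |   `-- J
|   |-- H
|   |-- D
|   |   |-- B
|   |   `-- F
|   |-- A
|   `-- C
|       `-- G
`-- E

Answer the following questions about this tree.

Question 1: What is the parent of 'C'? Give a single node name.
Answer: K

Derivation:
Scan adjacency: C appears as child of K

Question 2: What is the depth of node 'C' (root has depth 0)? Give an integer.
Answer: 2

Derivation:
Path from root to C: L -> K -> C
Depth = number of edges = 2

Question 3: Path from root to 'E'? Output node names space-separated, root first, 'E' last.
Answer: L E

Derivation:
Walk down from root: L -> E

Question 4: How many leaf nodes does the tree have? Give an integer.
Leaves (nodes with no children): A, B, E, F, G, H, J

Answer: 7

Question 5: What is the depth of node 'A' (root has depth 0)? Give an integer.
Answer: 2

Derivation:
Path from root to A: L -> K -> A
Depth = number of edges = 2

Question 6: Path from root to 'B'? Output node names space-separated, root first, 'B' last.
Answer: L K D B

Derivation:
Walk down from root: L -> K -> D -> B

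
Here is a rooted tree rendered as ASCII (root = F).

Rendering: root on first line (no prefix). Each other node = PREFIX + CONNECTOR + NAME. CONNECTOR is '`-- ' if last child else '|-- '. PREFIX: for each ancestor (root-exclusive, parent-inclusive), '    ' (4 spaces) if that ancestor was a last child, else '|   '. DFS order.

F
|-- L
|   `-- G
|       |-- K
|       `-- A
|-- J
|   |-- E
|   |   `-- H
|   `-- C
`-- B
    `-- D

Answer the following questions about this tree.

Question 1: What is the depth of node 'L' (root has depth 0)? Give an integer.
Path from root to L: F -> L
Depth = number of edges = 1

Answer: 1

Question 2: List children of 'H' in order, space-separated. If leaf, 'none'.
Node H's children (from adjacency): (leaf)

Answer: none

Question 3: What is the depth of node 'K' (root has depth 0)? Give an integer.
Path from root to K: F -> L -> G -> K
Depth = number of edges = 3

Answer: 3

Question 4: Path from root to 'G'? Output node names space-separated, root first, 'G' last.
Answer: F L G

Derivation:
Walk down from root: F -> L -> G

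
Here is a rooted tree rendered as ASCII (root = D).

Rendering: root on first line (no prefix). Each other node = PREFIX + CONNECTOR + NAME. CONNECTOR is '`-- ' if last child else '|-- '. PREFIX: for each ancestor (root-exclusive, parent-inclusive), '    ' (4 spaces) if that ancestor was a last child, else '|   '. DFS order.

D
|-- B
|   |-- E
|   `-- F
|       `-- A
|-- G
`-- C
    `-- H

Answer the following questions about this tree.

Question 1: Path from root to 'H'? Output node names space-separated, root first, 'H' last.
Answer: D C H

Derivation:
Walk down from root: D -> C -> H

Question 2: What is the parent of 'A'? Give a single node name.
Scan adjacency: A appears as child of F

Answer: F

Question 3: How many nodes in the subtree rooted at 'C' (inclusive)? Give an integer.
Subtree rooted at C contains: C, H
Count = 2

Answer: 2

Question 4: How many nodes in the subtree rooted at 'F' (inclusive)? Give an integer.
Subtree rooted at F contains: A, F
Count = 2

Answer: 2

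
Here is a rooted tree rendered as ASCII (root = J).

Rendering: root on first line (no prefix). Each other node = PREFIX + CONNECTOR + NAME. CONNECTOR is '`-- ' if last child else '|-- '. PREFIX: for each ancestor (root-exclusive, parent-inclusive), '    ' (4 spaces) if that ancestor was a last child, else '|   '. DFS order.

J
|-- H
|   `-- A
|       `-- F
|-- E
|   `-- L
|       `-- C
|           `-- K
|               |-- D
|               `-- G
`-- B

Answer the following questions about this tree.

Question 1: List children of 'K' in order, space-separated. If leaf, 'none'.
Node K's children (from adjacency): D, G

Answer: D G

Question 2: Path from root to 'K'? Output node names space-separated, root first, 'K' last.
Answer: J E L C K

Derivation:
Walk down from root: J -> E -> L -> C -> K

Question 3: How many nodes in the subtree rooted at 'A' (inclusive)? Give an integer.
Subtree rooted at A contains: A, F
Count = 2

Answer: 2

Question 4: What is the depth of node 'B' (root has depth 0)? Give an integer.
Path from root to B: J -> B
Depth = number of edges = 1

Answer: 1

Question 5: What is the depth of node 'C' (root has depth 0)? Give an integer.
Path from root to C: J -> E -> L -> C
Depth = number of edges = 3

Answer: 3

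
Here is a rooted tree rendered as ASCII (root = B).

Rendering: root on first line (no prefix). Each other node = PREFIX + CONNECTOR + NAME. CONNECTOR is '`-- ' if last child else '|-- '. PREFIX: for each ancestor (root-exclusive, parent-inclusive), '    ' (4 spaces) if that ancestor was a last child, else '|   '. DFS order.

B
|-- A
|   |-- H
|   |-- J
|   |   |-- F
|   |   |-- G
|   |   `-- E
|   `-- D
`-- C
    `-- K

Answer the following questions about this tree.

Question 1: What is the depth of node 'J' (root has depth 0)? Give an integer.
Path from root to J: B -> A -> J
Depth = number of edges = 2

Answer: 2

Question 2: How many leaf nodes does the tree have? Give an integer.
Leaves (nodes with no children): D, E, F, G, H, K

Answer: 6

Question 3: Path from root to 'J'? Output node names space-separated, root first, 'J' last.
Walk down from root: B -> A -> J

Answer: B A J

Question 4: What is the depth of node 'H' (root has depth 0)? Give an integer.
Answer: 2

Derivation:
Path from root to H: B -> A -> H
Depth = number of edges = 2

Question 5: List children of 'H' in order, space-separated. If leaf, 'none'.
Node H's children (from adjacency): (leaf)

Answer: none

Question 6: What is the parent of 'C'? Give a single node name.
Answer: B

Derivation:
Scan adjacency: C appears as child of B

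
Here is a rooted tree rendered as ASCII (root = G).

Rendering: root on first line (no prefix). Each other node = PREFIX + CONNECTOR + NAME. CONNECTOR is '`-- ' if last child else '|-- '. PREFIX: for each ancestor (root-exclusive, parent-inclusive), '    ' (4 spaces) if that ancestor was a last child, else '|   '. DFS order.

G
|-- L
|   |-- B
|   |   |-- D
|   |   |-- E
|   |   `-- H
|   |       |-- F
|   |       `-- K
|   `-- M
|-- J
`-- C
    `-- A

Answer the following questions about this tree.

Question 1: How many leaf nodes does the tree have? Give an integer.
Leaves (nodes with no children): A, D, E, F, J, K, M

Answer: 7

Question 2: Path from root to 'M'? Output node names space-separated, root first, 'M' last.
Answer: G L M

Derivation:
Walk down from root: G -> L -> M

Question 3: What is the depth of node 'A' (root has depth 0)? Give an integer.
Path from root to A: G -> C -> A
Depth = number of edges = 2

Answer: 2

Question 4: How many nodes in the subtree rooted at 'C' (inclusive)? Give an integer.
Subtree rooted at C contains: A, C
Count = 2

Answer: 2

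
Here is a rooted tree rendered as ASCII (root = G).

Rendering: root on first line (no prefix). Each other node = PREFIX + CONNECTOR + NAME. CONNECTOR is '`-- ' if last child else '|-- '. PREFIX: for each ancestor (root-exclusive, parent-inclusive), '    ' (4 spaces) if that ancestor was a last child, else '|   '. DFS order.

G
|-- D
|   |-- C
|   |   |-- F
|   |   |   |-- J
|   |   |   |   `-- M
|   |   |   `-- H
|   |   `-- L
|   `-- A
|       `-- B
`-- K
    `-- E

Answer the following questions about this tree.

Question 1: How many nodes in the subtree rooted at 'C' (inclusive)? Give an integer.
Answer: 6

Derivation:
Subtree rooted at C contains: C, F, H, J, L, M
Count = 6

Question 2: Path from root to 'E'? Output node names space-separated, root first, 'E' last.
Walk down from root: G -> K -> E

Answer: G K E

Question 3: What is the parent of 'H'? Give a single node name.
Answer: F

Derivation:
Scan adjacency: H appears as child of F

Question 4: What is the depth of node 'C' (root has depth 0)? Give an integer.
Answer: 2

Derivation:
Path from root to C: G -> D -> C
Depth = number of edges = 2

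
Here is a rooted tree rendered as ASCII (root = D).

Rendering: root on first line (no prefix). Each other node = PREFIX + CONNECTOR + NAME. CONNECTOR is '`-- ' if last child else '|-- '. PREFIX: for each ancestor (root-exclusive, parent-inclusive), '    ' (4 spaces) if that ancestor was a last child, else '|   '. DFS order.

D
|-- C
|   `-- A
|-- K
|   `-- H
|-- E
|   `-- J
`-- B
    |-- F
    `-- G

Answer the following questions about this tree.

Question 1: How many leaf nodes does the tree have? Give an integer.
Leaves (nodes with no children): A, F, G, H, J

Answer: 5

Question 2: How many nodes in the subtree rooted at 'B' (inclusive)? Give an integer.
Answer: 3

Derivation:
Subtree rooted at B contains: B, F, G
Count = 3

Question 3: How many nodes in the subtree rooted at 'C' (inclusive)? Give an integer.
Answer: 2

Derivation:
Subtree rooted at C contains: A, C
Count = 2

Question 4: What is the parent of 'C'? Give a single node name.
Scan adjacency: C appears as child of D

Answer: D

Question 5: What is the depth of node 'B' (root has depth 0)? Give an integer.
Answer: 1

Derivation:
Path from root to B: D -> B
Depth = number of edges = 1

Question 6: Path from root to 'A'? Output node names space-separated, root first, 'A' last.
Walk down from root: D -> C -> A

Answer: D C A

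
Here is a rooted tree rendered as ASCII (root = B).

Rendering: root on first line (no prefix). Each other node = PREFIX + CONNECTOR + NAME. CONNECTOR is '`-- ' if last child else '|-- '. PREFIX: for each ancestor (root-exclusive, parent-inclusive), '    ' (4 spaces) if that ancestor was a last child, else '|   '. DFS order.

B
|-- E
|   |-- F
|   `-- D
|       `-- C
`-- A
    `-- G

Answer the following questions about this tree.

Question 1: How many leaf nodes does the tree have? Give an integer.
Answer: 3

Derivation:
Leaves (nodes with no children): C, F, G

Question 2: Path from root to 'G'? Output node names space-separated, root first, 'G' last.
Walk down from root: B -> A -> G

Answer: B A G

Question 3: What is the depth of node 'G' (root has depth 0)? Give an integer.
Path from root to G: B -> A -> G
Depth = number of edges = 2

Answer: 2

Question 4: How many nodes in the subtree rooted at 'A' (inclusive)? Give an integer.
Answer: 2

Derivation:
Subtree rooted at A contains: A, G
Count = 2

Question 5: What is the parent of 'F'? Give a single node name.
Answer: E

Derivation:
Scan adjacency: F appears as child of E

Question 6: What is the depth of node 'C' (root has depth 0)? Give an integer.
Path from root to C: B -> E -> D -> C
Depth = number of edges = 3

Answer: 3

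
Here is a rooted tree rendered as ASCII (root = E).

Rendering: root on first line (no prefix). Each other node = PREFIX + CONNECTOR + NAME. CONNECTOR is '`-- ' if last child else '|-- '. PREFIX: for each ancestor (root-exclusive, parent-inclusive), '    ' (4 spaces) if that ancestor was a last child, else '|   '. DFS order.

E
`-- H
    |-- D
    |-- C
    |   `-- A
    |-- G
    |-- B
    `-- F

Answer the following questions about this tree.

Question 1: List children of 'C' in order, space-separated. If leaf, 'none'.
Node C's children (from adjacency): A

Answer: A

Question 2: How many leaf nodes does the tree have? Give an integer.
Leaves (nodes with no children): A, B, D, F, G

Answer: 5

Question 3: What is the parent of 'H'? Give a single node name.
Scan adjacency: H appears as child of E

Answer: E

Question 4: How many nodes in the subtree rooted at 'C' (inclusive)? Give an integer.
Subtree rooted at C contains: A, C
Count = 2

Answer: 2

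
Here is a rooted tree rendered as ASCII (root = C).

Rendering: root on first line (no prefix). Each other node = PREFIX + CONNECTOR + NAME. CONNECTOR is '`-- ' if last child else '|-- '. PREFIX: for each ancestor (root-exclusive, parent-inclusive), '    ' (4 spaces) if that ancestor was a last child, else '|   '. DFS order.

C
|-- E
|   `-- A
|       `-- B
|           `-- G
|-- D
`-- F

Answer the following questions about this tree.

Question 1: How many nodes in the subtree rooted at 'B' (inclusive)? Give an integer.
Subtree rooted at B contains: B, G
Count = 2

Answer: 2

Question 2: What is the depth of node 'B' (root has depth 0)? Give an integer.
Answer: 3

Derivation:
Path from root to B: C -> E -> A -> B
Depth = number of edges = 3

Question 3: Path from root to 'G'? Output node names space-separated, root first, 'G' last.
Walk down from root: C -> E -> A -> B -> G

Answer: C E A B G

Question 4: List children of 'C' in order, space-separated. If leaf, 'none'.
Node C's children (from adjacency): E, D, F

Answer: E D F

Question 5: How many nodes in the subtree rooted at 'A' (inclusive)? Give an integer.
Subtree rooted at A contains: A, B, G
Count = 3

Answer: 3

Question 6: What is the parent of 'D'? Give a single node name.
Scan adjacency: D appears as child of C

Answer: C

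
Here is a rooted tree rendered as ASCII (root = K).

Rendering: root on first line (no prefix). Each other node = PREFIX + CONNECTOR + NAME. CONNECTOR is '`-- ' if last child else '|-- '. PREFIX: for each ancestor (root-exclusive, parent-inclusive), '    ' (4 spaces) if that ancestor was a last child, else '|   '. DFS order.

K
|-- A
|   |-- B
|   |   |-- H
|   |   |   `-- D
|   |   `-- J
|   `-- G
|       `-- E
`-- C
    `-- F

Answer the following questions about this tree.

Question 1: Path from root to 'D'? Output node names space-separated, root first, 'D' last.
Answer: K A B H D

Derivation:
Walk down from root: K -> A -> B -> H -> D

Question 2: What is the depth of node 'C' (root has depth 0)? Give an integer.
Path from root to C: K -> C
Depth = number of edges = 1

Answer: 1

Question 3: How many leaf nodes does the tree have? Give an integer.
Leaves (nodes with no children): D, E, F, J

Answer: 4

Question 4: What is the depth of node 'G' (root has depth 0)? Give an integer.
Path from root to G: K -> A -> G
Depth = number of edges = 2

Answer: 2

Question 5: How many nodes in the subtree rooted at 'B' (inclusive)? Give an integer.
Answer: 4

Derivation:
Subtree rooted at B contains: B, D, H, J
Count = 4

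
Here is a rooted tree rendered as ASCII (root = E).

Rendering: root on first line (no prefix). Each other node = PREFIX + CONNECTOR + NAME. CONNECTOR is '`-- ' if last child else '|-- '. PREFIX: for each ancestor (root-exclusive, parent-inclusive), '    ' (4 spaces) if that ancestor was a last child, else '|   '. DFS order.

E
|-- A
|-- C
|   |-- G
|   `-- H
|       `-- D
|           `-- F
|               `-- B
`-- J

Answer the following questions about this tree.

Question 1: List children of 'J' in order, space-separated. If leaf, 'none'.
Answer: none

Derivation:
Node J's children (from adjacency): (leaf)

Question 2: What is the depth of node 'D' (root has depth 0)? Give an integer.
Answer: 3

Derivation:
Path from root to D: E -> C -> H -> D
Depth = number of edges = 3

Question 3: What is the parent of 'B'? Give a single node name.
Scan adjacency: B appears as child of F

Answer: F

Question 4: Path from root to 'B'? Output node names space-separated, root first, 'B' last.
Walk down from root: E -> C -> H -> D -> F -> B

Answer: E C H D F B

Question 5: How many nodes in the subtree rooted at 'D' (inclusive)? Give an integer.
Subtree rooted at D contains: B, D, F
Count = 3

Answer: 3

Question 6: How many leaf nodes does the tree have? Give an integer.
Leaves (nodes with no children): A, B, G, J

Answer: 4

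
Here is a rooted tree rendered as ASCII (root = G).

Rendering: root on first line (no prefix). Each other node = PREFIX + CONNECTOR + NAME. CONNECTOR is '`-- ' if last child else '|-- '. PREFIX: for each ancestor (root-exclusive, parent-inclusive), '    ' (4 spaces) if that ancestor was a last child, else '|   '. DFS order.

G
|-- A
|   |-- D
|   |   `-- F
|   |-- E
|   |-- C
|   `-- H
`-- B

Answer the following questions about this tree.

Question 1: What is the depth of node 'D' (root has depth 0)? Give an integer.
Answer: 2

Derivation:
Path from root to D: G -> A -> D
Depth = number of edges = 2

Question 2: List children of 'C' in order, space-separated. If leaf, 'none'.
Node C's children (from adjacency): (leaf)

Answer: none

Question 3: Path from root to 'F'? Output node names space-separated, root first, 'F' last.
Answer: G A D F

Derivation:
Walk down from root: G -> A -> D -> F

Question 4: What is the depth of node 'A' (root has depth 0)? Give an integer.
Answer: 1

Derivation:
Path from root to A: G -> A
Depth = number of edges = 1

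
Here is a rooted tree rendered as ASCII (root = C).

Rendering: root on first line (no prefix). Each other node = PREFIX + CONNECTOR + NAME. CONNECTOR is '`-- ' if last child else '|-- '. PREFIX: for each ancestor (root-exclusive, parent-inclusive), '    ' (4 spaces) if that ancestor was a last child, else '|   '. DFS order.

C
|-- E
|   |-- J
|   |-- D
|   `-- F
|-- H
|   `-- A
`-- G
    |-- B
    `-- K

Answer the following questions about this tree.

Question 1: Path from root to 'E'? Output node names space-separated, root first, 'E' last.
Walk down from root: C -> E

Answer: C E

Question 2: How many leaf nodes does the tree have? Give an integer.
Answer: 6

Derivation:
Leaves (nodes with no children): A, B, D, F, J, K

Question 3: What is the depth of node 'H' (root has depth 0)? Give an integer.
Answer: 1

Derivation:
Path from root to H: C -> H
Depth = number of edges = 1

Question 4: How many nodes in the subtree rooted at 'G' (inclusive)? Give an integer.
Subtree rooted at G contains: B, G, K
Count = 3

Answer: 3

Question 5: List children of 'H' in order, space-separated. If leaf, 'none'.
Node H's children (from adjacency): A

Answer: A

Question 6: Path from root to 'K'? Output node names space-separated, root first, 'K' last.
Answer: C G K

Derivation:
Walk down from root: C -> G -> K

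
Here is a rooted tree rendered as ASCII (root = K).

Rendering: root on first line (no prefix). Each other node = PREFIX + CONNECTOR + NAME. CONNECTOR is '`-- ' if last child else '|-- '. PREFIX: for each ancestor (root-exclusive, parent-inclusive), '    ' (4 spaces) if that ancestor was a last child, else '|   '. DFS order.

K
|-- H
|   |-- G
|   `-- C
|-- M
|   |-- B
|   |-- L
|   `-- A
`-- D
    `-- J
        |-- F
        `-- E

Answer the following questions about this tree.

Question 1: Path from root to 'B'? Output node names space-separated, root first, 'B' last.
Answer: K M B

Derivation:
Walk down from root: K -> M -> B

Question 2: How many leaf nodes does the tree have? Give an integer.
Answer: 7

Derivation:
Leaves (nodes with no children): A, B, C, E, F, G, L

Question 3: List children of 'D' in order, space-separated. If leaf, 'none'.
Answer: J

Derivation:
Node D's children (from adjacency): J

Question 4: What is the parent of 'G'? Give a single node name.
Scan adjacency: G appears as child of H

Answer: H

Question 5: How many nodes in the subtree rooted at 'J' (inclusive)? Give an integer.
Answer: 3

Derivation:
Subtree rooted at J contains: E, F, J
Count = 3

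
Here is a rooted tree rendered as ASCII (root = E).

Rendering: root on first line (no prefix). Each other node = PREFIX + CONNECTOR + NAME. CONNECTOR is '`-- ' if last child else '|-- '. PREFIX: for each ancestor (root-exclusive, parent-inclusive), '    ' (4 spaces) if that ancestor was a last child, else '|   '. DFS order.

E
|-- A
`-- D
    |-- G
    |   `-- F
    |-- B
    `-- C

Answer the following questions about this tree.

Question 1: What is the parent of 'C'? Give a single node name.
Scan adjacency: C appears as child of D

Answer: D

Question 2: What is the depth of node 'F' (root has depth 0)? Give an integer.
Answer: 3

Derivation:
Path from root to F: E -> D -> G -> F
Depth = number of edges = 3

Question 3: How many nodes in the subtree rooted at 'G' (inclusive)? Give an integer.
Answer: 2

Derivation:
Subtree rooted at G contains: F, G
Count = 2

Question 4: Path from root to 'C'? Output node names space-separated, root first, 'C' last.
Walk down from root: E -> D -> C

Answer: E D C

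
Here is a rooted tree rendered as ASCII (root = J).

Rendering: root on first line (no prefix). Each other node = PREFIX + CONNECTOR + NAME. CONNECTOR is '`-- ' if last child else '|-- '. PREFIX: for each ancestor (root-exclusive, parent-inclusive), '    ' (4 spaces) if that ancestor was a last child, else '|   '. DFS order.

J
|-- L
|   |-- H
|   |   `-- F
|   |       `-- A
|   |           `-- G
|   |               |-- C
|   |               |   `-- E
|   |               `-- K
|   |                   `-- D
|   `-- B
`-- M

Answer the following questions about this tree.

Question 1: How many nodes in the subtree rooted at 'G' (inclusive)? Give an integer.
Subtree rooted at G contains: C, D, E, G, K
Count = 5

Answer: 5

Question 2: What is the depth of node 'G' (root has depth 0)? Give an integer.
Path from root to G: J -> L -> H -> F -> A -> G
Depth = number of edges = 5

Answer: 5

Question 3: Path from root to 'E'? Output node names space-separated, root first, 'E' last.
Answer: J L H F A G C E

Derivation:
Walk down from root: J -> L -> H -> F -> A -> G -> C -> E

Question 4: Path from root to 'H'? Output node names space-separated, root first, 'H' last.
Walk down from root: J -> L -> H

Answer: J L H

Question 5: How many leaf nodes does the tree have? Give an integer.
Answer: 4

Derivation:
Leaves (nodes with no children): B, D, E, M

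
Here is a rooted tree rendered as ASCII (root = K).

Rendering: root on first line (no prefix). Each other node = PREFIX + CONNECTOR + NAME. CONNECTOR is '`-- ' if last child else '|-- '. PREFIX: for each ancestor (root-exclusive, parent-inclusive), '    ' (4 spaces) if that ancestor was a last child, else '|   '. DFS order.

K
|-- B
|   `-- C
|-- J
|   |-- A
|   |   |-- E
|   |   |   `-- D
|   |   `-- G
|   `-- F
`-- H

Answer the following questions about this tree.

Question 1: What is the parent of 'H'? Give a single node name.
Answer: K

Derivation:
Scan adjacency: H appears as child of K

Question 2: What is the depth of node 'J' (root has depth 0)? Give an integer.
Path from root to J: K -> J
Depth = number of edges = 1

Answer: 1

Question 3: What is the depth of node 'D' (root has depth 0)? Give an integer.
Answer: 4

Derivation:
Path from root to D: K -> J -> A -> E -> D
Depth = number of edges = 4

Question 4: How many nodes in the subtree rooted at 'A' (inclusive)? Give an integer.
Subtree rooted at A contains: A, D, E, G
Count = 4

Answer: 4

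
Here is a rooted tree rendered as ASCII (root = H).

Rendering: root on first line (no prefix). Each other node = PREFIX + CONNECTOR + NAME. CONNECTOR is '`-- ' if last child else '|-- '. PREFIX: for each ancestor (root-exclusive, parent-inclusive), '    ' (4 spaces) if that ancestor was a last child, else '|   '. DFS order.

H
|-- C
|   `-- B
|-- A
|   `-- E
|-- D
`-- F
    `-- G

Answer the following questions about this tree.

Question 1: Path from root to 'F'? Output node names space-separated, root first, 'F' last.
Walk down from root: H -> F

Answer: H F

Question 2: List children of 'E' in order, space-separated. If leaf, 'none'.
Node E's children (from adjacency): (leaf)

Answer: none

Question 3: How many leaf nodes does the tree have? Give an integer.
Leaves (nodes with no children): B, D, E, G

Answer: 4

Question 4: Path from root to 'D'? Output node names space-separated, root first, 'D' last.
Walk down from root: H -> D

Answer: H D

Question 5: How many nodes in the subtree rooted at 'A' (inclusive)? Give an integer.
Subtree rooted at A contains: A, E
Count = 2

Answer: 2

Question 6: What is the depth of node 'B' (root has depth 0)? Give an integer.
Answer: 2

Derivation:
Path from root to B: H -> C -> B
Depth = number of edges = 2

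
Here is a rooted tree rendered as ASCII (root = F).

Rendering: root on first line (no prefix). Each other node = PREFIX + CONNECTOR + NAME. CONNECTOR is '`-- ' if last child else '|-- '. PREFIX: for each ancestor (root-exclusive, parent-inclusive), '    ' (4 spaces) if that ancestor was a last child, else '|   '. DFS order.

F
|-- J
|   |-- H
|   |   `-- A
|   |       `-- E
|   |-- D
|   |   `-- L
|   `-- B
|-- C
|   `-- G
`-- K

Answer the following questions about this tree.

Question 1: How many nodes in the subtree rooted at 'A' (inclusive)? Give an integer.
Answer: 2

Derivation:
Subtree rooted at A contains: A, E
Count = 2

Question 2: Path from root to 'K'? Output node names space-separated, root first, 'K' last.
Walk down from root: F -> K

Answer: F K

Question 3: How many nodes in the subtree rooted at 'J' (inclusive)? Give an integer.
Subtree rooted at J contains: A, B, D, E, H, J, L
Count = 7

Answer: 7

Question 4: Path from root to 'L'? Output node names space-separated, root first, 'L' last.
Walk down from root: F -> J -> D -> L

Answer: F J D L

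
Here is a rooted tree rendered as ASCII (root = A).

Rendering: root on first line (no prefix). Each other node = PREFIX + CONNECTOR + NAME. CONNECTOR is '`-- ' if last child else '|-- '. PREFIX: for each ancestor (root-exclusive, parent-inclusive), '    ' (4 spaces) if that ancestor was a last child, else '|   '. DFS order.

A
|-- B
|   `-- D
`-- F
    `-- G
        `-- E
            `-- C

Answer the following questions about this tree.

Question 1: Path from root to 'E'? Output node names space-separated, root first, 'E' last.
Walk down from root: A -> F -> G -> E

Answer: A F G E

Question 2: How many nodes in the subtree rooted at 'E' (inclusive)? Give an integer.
Answer: 2

Derivation:
Subtree rooted at E contains: C, E
Count = 2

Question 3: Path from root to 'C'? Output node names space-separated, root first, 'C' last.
Answer: A F G E C

Derivation:
Walk down from root: A -> F -> G -> E -> C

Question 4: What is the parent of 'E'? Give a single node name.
Scan adjacency: E appears as child of G

Answer: G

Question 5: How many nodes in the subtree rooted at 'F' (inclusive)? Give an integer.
Subtree rooted at F contains: C, E, F, G
Count = 4

Answer: 4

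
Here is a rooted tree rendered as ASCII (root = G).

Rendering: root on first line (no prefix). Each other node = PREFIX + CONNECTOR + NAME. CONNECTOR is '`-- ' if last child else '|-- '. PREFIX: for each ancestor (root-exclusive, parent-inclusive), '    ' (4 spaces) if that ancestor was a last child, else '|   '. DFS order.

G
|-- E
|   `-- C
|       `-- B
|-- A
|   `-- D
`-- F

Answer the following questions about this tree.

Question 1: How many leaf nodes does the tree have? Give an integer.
Answer: 3

Derivation:
Leaves (nodes with no children): B, D, F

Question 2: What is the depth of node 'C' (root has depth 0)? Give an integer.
Answer: 2

Derivation:
Path from root to C: G -> E -> C
Depth = number of edges = 2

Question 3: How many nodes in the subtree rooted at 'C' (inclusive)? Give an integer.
Answer: 2

Derivation:
Subtree rooted at C contains: B, C
Count = 2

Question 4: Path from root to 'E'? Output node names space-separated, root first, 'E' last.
Walk down from root: G -> E

Answer: G E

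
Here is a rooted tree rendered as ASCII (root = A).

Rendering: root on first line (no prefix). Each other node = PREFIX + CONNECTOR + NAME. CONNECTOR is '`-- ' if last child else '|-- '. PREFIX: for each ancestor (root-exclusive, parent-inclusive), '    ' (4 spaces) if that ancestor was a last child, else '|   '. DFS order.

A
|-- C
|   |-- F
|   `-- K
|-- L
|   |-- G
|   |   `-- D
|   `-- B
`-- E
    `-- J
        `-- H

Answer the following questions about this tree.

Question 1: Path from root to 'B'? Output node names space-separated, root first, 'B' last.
Walk down from root: A -> L -> B

Answer: A L B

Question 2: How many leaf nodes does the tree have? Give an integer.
Answer: 5

Derivation:
Leaves (nodes with no children): B, D, F, H, K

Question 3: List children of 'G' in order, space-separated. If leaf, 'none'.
Node G's children (from adjacency): D

Answer: D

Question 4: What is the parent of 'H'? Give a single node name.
Answer: J

Derivation:
Scan adjacency: H appears as child of J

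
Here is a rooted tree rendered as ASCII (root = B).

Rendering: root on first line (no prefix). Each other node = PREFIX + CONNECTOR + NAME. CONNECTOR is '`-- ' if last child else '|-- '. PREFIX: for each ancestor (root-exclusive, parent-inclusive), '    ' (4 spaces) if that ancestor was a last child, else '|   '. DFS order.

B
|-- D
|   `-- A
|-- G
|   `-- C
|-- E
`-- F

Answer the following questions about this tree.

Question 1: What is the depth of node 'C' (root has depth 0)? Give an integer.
Answer: 2

Derivation:
Path from root to C: B -> G -> C
Depth = number of edges = 2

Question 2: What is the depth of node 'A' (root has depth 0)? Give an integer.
Answer: 2

Derivation:
Path from root to A: B -> D -> A
Depth = number of edges = 2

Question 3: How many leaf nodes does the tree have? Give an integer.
Answer: 4

Derivation:
Leaves (nodes with no children): A, C, E, F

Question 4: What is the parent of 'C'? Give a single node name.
Scan adjacency: C appears as child of G

Answer: G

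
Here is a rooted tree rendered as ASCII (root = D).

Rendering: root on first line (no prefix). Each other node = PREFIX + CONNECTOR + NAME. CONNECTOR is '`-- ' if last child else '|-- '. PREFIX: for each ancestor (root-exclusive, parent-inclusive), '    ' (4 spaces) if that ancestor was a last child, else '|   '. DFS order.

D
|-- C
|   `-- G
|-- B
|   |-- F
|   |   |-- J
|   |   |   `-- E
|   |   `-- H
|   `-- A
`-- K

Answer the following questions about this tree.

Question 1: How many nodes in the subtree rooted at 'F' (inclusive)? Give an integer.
Answer: 4

Derivation:
Subtree rooted at F contains: E, F, H, J
Count = 4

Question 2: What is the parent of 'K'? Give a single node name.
Scan adjacency: K appears as child of D

Answer: D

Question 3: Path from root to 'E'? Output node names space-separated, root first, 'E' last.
Walk down from root: D -> B -> F -> J -> E

Answer: D B F J E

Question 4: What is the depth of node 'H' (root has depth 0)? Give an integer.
Path from root to H: D -> B -> F -> H
Depth = number of edges = 3

Answer: 3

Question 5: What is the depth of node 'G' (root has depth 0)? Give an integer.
Answer: 2

Derivation:
Path from root to G: D -> C -> G
Depth = number of edges = 2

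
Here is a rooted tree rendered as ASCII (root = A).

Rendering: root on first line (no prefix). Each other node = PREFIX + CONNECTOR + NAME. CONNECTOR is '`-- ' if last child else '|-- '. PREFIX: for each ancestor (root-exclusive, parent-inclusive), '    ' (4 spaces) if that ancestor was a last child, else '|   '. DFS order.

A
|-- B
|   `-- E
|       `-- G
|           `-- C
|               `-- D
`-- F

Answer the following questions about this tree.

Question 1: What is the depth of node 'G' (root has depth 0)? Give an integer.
Answer: 3

Derivation:
Path from root to G: A -> B -> E -> G
Depth = number of edges = 3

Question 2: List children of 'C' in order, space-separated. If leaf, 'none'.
Answer: D

Derivation:
Node C's children (from adjacency): D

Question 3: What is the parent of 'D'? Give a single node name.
Scan adjacency: D appears as child of C

Answer: C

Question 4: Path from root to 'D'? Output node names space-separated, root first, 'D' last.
Walk down from root: A -> B -> E -> G -> C -> D

Answer: A B E G C D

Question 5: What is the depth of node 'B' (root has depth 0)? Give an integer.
Answer: 1

Derivation:
Path from root to B: A -> B
Depth = number of edges = 1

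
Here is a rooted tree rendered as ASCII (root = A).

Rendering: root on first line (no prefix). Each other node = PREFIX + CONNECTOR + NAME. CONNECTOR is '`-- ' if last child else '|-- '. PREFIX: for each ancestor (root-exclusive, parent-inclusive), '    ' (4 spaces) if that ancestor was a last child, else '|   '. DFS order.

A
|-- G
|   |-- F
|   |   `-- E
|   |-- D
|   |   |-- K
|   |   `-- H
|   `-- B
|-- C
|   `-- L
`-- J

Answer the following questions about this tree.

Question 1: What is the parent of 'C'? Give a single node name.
Answer: A

Derivation:
Scan adjacency: C appears as child of A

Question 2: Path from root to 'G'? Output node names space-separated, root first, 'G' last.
Answer: A G

Derivation:
Walk down from root: A -> G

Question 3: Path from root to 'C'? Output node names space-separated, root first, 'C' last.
Answer: A C

Derivation:
Walk down from root: A -> C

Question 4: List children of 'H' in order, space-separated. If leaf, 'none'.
Node H's children (from adjacency): (leaf)

Answer: none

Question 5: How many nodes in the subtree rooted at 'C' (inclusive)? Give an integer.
Answer: 2

Derivation:
Subtree rooted at C contains: C, L
Count = 2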